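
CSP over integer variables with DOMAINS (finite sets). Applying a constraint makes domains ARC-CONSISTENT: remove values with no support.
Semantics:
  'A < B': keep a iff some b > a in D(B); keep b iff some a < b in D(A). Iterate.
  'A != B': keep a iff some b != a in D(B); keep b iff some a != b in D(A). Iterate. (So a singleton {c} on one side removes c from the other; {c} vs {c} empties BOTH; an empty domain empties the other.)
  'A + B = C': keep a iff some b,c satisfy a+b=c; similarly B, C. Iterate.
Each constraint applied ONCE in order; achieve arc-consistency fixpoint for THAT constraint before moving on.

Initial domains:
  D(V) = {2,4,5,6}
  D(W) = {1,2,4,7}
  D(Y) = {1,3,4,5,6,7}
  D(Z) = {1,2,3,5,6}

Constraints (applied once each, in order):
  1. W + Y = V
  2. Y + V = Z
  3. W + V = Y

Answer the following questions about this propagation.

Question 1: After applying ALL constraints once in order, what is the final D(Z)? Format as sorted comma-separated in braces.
Constraint 1 (W + Y = V) on D(W)={1,2,4,7} D(Y)={1,3,4,5,6,7} D(V)={2,4,5,6}: W {1,2,4,7}->{1,2,4}; Y {1,3,4,5,6,7}->{1,3,4,5}
Constraint 2 (Y + V = Z) on D(Y)={1,3,4,5} D(V)={2,4,5,6} D(Z)={1,2,3,5,6}: Y {1,3,4,5}->{1,3,4}; V {2,4,5,6}->{2,4,5}; Z {1,2,3,5,6}->{3,5,6}
Constraint 3 (W + V = Y) on D(W)={1,2,4} D(V)={2,4,5} D(Y)={1,3,4}: W {1,2,4}->{1,2}; V {2,4,5}->{2}; Y {1,3,4}->{3,4}
So after all 3 constraints: D(Z) = {3,5,6}

Answer: {3,5,6}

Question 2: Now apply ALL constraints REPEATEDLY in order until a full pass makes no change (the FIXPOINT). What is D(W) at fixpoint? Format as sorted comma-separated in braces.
Answer: {}

Derivation:
pass 0 (initial): D(W)={1,2,4,7}
pass 1: V {2,4,5,6}->{2}; W {1,2,4,7}->{1,2}; Y {1,3,4,5,6,7}->{3,4}; Z {1,2,3,5,6}->{3,5,6}
pass 2: V {2}->{}; W {1,2}->{}; Y {3,4}->{}; Z {3,5,6}->{}
pass 3: no change
Fixpoint after 3 passes: D(W) = {}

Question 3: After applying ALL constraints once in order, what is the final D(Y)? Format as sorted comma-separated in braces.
Constraint 1 (W + Y = V) on D(W)={1,2,4,7} D(Y)={1,3,4,5,6,7} D(V)={2,4,5,6}: W {1,2,4,7}->{1,2,4}; Y {1,3,4,5,6,7}->{1,3,4,5}
Constraint 2 (Y + V = Z) on D(Y)={1,3,4,5} D(V)={2,4,5,6} D(Z)={1,2,3,5,6}: Y {1,3,4,5}->{1,3,4}; V {2,4,5,6}->{2,4,5}; Z {1,2,3,5,6}->{3,5,6}
Constraint 3 (W + V = Y) on D(W)={1,2,4} D(V)={2,4,5} D(Y)={1,3,4}: W {1,2,4}->{1,2}; V {2,4,5}->{2}; Y {1,3,4}->{3,4}
So after all 3 constraints: D(Y) = {3,4}

Answer: {3,4}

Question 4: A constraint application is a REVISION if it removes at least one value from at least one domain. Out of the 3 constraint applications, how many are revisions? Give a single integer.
Constraint 1 (W + Y = V) on D(W)={1,2,4,7} D(Y)={1,3,4,5,6,7} D(V)={2,4,5,6}: W {1,2,4,7}->{1,2,4}; Y {1,3,4,5,6,7}->{1,3,4,5} => REVISION
Constraint 2 (Y + V = Z) on D(Y)={1,3,4,5} D(V)={2,4,5,6} D(Z)={1,2,3,5,6}: Y {1,3,4,5}->{1,3,4}; V {2,4,5,6}->{2,4,5}; Z {1,2,3,5,6}->{3,5,6} => REVISION
Constraint 3 (W + V = Y) on D(W)={1,2,4} D(V)={2,4,5} D(Y)={1,3,4}: W {1,2,4}->{1,2}; V {2,4,5}->{2}; Y {1,3,4}->{3,4} => REVISION
Total revisions = 3

Answer: 3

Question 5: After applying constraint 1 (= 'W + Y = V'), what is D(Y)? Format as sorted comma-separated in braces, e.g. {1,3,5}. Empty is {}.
Constraint 1 (W + Y = V) on D(W)={1,2,4,7} D(Y)={1,3,4,5,6,7} D(V)={2,4,5,6}: W {1,2,4,7}->{1,2,4}; Y {1,3,4,5,6,7}->{1,3,4,5}
So after constraint 1: D(Y) = {1,3,4,5}

Answer: {1,3,4,5}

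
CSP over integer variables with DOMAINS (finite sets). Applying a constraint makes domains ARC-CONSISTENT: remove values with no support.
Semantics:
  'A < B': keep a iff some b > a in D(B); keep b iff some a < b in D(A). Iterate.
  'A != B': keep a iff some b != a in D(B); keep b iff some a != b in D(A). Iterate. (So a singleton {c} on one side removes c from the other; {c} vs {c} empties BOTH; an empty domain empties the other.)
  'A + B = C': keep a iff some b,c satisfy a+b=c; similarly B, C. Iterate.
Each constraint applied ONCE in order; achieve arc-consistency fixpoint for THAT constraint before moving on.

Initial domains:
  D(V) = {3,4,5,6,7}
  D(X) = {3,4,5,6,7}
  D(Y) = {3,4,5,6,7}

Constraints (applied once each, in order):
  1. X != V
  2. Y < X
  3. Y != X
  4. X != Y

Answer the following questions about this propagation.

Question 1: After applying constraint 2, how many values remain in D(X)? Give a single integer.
Constraint 1 (X != V) on D(X)={3,4,5,6,7} D(V)={3,4,5,6,7}: no change
Constraint 2 (Y < X) on D(Y)={3,4,5,6,7} D(X)={3,4,5,6,7}: Y {3,4,5,6,7}->{3,4,5,6}; X {3,4,5,6,7}->{4,5,6,7}
So after constraint 2: D(X)={4,5,6,7}, size = 4

Answer: 4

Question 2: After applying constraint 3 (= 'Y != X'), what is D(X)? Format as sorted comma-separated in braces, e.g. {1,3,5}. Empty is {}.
Constraint 1 (X != V) on D(X)={3,4,5,6,7} D(V)={3,4,5,6,7}: no change
Constraint 2 (Y < X) on D(Y)={3,4,5,6,7} D(X)={3,4,5,6,7}: Y {3,4,5,6,7}->{3,4,5,6}; X {3,4,5,6,7}->{4,5,6,7}
Constraint 3 (Y != X) on D(Y)={3,4,5,6} D(X)={4,5,6,7}: no change
So after constraint 3: D(X) = {4,5,6,7}

Answer: {4,5,6,7}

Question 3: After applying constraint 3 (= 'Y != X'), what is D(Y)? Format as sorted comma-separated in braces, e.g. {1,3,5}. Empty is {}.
Constraint 1 (X != V) on D(X)={3,4,5,6,7} D(V)={3,4,5,6,7}: no change
Constraint 2 (Y < X) on D(Y)={3,4,5,6,7} D(X)={3,4,5,6,7}: Y {3,4,5,6,7}->{3,4,5,6}; X {3,4,5,6,7}->{4,5,6,7}
Constraint 3 (Y != X) on D(Y)={3,4,5,6} D(X)={4,5,6,7}: no change
So after constraint 3: D(Y) = {3,4,5,6}

Answer: {3,4,5,6}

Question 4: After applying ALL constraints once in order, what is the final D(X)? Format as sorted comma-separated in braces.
Answer: {4,5,6,7}

Derivation:
Constraint 1 (X != V) on D(X)={3,4,5,6,7} D(V)={3,4,5,6,7}: no change
Constraint 2 (Y < X) on D(Y)={3,4,5,6,7} D(X)={3,4,5,6,7}: Y {3,4,5,6,7}->{3,4,5,6}; X {3,4,5,6,7}->{4,5,6,7}
Constraint 3 (Y != X) on D(Y)={3,4,5,6} D(X)={4,5,6,7}: no change
Constraint 4 (X != Y) on D(X)={4,5,6,7} D(Y)={3,4,5,6}: no change
So after all 4 constraints: D(X) = {4,5,6,7}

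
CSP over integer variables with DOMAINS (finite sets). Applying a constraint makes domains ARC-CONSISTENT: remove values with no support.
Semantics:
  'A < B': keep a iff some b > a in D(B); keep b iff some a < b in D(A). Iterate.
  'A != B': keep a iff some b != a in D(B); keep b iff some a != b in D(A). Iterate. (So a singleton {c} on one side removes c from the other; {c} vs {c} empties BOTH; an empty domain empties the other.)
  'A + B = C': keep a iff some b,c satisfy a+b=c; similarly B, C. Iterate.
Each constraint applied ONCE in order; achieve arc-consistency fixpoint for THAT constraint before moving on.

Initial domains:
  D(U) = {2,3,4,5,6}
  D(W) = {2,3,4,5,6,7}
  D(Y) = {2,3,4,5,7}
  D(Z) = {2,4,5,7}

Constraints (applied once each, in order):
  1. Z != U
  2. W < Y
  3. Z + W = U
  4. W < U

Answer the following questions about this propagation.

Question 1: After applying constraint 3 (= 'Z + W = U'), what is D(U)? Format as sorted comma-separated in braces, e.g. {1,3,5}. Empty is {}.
Answer: {4,5,6}

Derivation:
Constraint 1 (Z != U) on D(Z)={2,4,5,7} D(U)={2,3,4,5,6}: no change
Constraint 2 (W < Y) on D(W)={2,3,4,5,6,7} D(Y)={2,3,4,5,7}: W {2,3,4,5,6,7}->{2,3,4,5,6}; Y {2,3,4,5,7}->{3,4,5,7}
Constraint 3 (Z + W = U) on D(Z)={2,4,5,7} D(W)={2,3,4,5,6} D(U)={2,3,4,5,6}: Z {2,4,5,7}->{2,4}; W {2,3,4,5,6}->{2,3,4}; U {2,3,4,5,6}->{4,5,6}
So after constraint 3: D(U) = {4,5,6}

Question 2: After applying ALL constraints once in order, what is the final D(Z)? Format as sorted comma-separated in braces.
Answer: {2,4}

Derivation:
Constraint 1 (Z != U) on D(Z)={2,4,5,7} D(U)={2,3,4,5,6}: no change
Constraint 2 (W < Y) on D(W)={2,3,4,5,6,7} D(Y)={2,3,4,5,7}: W {2,3,4,5,6,7}->{2,3,4,5,6}; Y {2,3,4,5,7}->{3,4,5,7}
Constraint 3 (Z + W = U) on D(Z)={2,4,5,7} D(W)={2,3,4,5,6} D(U)={2,3,4,5,6}: Z {2,4,5,7}->{2,4}; W {2,3,4,5,6}->{2,3,4}; U {2,3,4,5,6}->{4,5,6}
Constraint 4 (W < U) on D(W)={2,3,4} D(U)={4,5,6}: no change
So after all 4 constraints: D(Z) = {2,4}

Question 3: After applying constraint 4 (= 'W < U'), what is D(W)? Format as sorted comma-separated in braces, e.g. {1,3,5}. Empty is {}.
Answer: {2,3,4}

Derivation:
Constraint 1 (Z != U) on D(Z)={2,4,5,7} D(U)={2,3,4,5,6}: no change
Constraint 2 (W < Y) on D(W)={2,3,4,5,6,7} D(Y)={2,3,4,5,7}: W {2,3,4,5,6,7}->{2,3,4,5,6}; Y {2,3,4,5,7}->{3,4,5,7}
Constraint 3 (Z + W = U) on D(Z)={2,4,5,7} D(W)={2,3,4,5,6} D(U)={2,3,4,5,6}: Z {2,4,5,7}->{2,4}; W {2,3,4,5,6}->{2,3,4}; U {2,3,4,5,6}->{4,5,6}
Constraint 4 (W < U) on D(W)={2,3,4} D(U)={4,5,6}: no change
So after constraint 4: D(W) = {2,3,4}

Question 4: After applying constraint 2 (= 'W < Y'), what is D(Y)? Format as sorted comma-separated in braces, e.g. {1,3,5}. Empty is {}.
Answer: {3,4,5,7}

Derivation:
Constraint 1 (Z != U) on D(Z)={2,4,5,7} D(U)={2,3,4,5,6}: no change
Constraint 2 (W < Y) on D(W)={2,3,4,5,6,7} D(Y)={2,3,4,5,7}: W {2,3,4,5,6,7}->{2,3,4,5,6}; Y {2,3,4,5,7}->{3,4,5,7}
So after constraint 2: D(Y) = {3,4,5,7}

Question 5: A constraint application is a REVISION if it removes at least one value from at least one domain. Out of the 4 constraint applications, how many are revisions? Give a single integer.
Answer: 2

Derivation:
Constraint 1 (Z != U) on D(Z)={2,4,5,7} D(U)={2,3,4,5,6}: no change => not a revision
Constraint 2 (W < Y) on D(W)={2,3,4,5,6,7} D(Y)={2,3,4,5,7}: W {2,3,4,5,6,7}->{2,3,4,5,6}; Y {2,3,4,5,7}->{3,4,5,7} => REVISION
Constraint 3 (Z + W = U) on D(Z)={2,4,5,7} D(W)={2,3,4,5,6} D(U)={2,3,4,5,6}: Z {2,4,5,7}->{2,4}; W {2,3,4,5,6}->{2,3,4}; U {2,3,4,5,6}->{4,5,6} => REVISION
Constraint 4 (W < U) on D(W)={2,3,4} D(U)={4,5,6}: no change => not a revision
Total revisions = 2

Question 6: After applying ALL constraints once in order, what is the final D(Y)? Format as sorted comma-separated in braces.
Constraint 1 (Z != U) on D(Z)={2,4,5,7} D(U)={2,3,4,5,6}: no change
Constraint 2 (W < Y) on D(W)={2,3,4,5,6,7} D(Y)={2,3,4,5,7}: W {2,3,4,5,6,7}->{2,3,4,5,6}; Y {2,3,4,5,7}->{3,4,5,7}
Constraint 3 (Z + W = U) on D(Z)={2,4,5,7} D(W)={2,3,4,5,6} D(U)={2,3,4,5,6}: Z {2,4,5,7}->{2,4}; W {2,3,4,5,6}->{2,3,4}; U {2,3,4,5,6}->{4,5,6}
Constraint 4 (W < U) on D(W)={2,3,4} D(U)={4,5,6}: no change
So after all 4 constraints: D(Y) = {3,4,5,7}

Answer: {3,4,5,7}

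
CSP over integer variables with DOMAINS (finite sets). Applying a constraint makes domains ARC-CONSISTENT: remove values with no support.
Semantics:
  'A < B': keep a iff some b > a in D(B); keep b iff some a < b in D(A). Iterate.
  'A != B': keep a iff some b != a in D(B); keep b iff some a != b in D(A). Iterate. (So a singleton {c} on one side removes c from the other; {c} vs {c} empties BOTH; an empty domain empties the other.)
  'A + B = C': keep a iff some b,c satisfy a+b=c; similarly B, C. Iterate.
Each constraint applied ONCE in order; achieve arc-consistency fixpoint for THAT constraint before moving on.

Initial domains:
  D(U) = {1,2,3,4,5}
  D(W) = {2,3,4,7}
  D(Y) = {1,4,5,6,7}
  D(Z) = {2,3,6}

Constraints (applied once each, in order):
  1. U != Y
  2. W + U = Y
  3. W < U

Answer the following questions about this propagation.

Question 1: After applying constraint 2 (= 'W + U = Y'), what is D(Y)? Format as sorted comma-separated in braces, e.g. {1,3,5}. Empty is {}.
Constraint 1 (U != Y) on D(U)={1,2,3,4,5} D(Y)={1,4,5,6,7}: no change
Constraint 2 (W + U = Y) on D(W)={2,3,4,7} D(U)={1,2,3,4,5} D(Y)={1,4,5,6,7}: W {2,3,4,7}->{2,3,4}; Y {1,4,5,6,7}->{4,5,6,7}
So after constraint 2: D(Y) = {4,5,6,7}

Answer: {4,5,6,7}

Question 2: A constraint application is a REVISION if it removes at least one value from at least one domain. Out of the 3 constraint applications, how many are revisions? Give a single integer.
Answer: 2

Derivation:
Constraint 1 (U != Y) on D(U)={1,2,3,4,5} D(Y)={1,4,5,6,7}: no change => not a revision
Constraint 2 (W + U = Y) on D(W)={2,3,4,7} D(U)={1,2,3,4,5} D(Y)={1,4,5,6,7}: W {2,3,4,7}->{2,3,4}; Y {1,4,5,6,7}->{4,5,6,7} => REVISION
Constraint 3 (W < U) on D(W)={2,3,4} D(U)={1,2,3,4,5}: U {1,2,3,4,5}->{3,4,5} => REVISION
Total revisions = 2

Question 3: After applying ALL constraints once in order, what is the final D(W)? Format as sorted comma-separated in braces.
Answer: {2,3,4}

Derivation:
Constraint 1 (U != Y) on D(U)={1,2,3,4,5} D(Y)={1,4,5,6,7}: no change
Constraint 2 (W + U = Y) on D(W)={2,3,4,7} D(U)={1,2,3,4,5} D(Y)={1,4,5,6,7}: W {2,3,4,7}->{2,3,4}; Y {1,4,5,6,7}->{4,5,6,7}
Constraint 3 (W < U) on D(W)={2,3,4} D(U)={1,2,3,4,5}: U {1,2,3,4,5}->{3,4,5}
So after all 3 constraints: D(W) = {2,3,4}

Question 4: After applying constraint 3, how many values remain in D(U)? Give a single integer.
Constraint 1 (U != Y) on D(U)={1,2,3,4,5} D(Y)={1,4,5,6,7}: no change
Constraint 2 (W + U = Y) on D(W)={2,3,4,7} D(U)={1,2,3,4,5} D(Y)={1,4,5,6,7}: W {2,3,4,7}->{2,3,4}; Y {1,4,5,6,7}->{4,5,6,7}
Constraint 3 (W < U) on D(W)={2,3,4} D(U)={1,2,3,4,5}: U {1,2,3,4,5}->{3,4,5}
So after constraint 3: D(U)={3,4,5}, size = 3

Answer: 3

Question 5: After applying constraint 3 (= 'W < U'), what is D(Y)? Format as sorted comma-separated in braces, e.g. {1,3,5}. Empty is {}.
Answer: {4,5,6,7}

Derivation:
Constraint 1 (U != Y) on D(U)={1,2,3,4,5} D(Y)={1,4,5,6,7}: no change
Constraint 2 (W + U = Y) on D(W)={2,3,4,7} D(U)={1,2,3,4,5} D(Y)={1,4,5,6,7}: W {2,3,4,7}->{2,3,4}; Y {1,4,5,6,7}->{4,5,6,7}
Constraint 3 (W < U) on D(W)={2,3,4} D(U)={1,2,3,4,5}: U {1,2,3,4,5}->{3,4,5}
So after constraint 3: D(Y) = {4,5,6,7}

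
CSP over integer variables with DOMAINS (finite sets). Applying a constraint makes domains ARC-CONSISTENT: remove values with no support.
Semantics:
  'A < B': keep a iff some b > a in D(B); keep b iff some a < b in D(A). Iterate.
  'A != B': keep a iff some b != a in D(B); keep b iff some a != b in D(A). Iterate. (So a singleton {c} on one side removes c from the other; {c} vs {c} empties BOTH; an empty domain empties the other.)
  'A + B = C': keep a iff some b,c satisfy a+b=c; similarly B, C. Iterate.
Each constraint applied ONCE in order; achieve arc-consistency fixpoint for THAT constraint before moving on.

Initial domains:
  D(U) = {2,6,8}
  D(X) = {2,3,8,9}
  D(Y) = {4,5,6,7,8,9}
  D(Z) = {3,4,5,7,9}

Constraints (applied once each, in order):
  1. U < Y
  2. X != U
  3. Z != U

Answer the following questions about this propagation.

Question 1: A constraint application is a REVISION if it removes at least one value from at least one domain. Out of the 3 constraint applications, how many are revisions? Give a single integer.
Answer: 0

Derivation:
Constraint 1 (U < Y) on D(U)={2,6,8} D(Y)={4,5,6,7,8,9}: no change => not a revision
Constraint 2 (X != U) on D(X)={2,3,8,9} D(U)={2,6,8}: no change => not a revision
Constraint 3 (Z != U) on D(Z)={3,4,5,7,9} D(U)={2,6,8}: no change => not a revision
Total revisions = 0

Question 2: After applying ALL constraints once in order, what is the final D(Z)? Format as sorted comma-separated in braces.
Answer: {3,4,5,7,9}

Derivation:
Constraint 1 (U < Y) on D(U)={2,6,8} D(Y)={4,5,6,7,8,9}: no change
Constraint 2 (X != U) on D(X)={2,3,8,9} D(U)={2,6,8}: no change
Constraint 3 (Z != U) on D(Z)={3,4,5,7,9} D(U)={2,6,8}: no change
So after all 3 constraints: D(Z) = {3,4,5,7,9}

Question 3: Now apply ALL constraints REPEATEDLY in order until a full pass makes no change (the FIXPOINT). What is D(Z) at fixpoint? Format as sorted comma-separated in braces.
pass 0 (initial): D(Z)={3,4,5,7,9}
pass 1: no change
Fixpoint after 1 passes: D(Z) = {3,4,5,7,9}

Answer: {3,4,5,7,9}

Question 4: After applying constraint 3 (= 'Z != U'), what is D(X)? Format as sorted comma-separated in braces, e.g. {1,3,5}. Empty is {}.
Constraint 1 (U < Y) on D(U)={2,6,8} D(Y)={4,5,6,7,8,9}: no change
Constraint 2 (X != U) on D(X)={2,3,8,9} D(U)={2,6,8}: no change
Constraint 3 (Z != U) on D(Z)={3,4,5,7,9} D(U)={2,6,8}: no change
So after constraint 3: D(X) = {2,3,8,9}

Answer: {2,3,8,9}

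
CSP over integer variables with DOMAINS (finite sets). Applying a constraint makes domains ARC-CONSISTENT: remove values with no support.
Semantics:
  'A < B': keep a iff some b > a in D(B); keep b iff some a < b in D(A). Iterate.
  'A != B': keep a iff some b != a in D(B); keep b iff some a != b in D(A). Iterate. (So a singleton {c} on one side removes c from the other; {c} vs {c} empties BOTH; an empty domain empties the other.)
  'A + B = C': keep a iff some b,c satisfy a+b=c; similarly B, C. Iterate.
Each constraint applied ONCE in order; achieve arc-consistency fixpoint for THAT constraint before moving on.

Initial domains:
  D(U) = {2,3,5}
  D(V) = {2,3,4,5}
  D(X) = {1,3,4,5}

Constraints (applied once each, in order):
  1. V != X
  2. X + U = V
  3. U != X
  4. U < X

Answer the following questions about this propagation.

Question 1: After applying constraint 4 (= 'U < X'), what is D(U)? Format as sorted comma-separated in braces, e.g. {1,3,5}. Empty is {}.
Answer: {2}

Derivation:
Constraint 1 (V != X) on D(V)={2,3,4,5} D(X)={1,3,4,5}: no change
Constraint 2 (X + U = V) on D(X)={1,3,4,5} D(U)={2,3,5} D(V)={2,3,4,5}: X {1,3,4,5}->{1,3}; U {2,3,5}->{2,3}; V {2,3,4,5}->{3,4,5}
Constraint 3 (U != X) on D(U)={2,3} D(X)={1,3}: no change
Constraint 4 (U < X) on D(U)={2,3} D(X)={1,3}: U {2,3}->{2}; X {1,3}->{3}
So after constraint 4: D(U) = {2}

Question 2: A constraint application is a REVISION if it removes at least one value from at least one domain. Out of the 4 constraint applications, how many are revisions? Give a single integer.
Constraint 1 (V != X) on D(V)={2,3,4,5} D(X)={1,3,4,5}: no change => not a revision
Constraint 2 (X + U = V) on D(X)={1,3,4,5} D(U)={2,3,5} D(V)={2,3,4,5}: X {1,3,4,5}->{1,3}; U {2,3,5}->{2,3}; V {2,3,4,5}->{3,4,5} => REVISION
Constraint 3 (U != X) on D(U)={2,3} D(X)={1,3}: no change => not a revision
Constraint 4 (U < X) on D(U)={2,3} D(X)={1,3}: U {2,3}->{2}; X {1,3}->{3} => REVISION
Total revisions = 2

Answer: 2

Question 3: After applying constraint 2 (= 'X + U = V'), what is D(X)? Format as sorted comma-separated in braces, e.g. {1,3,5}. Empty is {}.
Constraint 1 (V != X) on D(V)={2,3,4,5} D(X)={1,3,4,5}: no change
Constraint 2 (X + U = V) on D(X)={1,3,4,5} D(U)={2,3,5} D(V)={2,3,4,5}: X {1,3,4,5}->{1,3}; U {2,3,5}->{2,3}; V {2,3,4,5}->{3,4,5}
So after constraint 2: D(X) = {1,3}

Answer: {1,3}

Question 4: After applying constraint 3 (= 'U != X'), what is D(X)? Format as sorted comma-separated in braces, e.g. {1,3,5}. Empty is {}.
Answer: {1,3}

Derivation:
Constraint 1 (V != X) on D(V)={2,3,4,5} D(X)={1,3,4,5}: no change
Constraint 2 (X + U = V) on D(X)={1,3,4,5} D(U)={2,3,5} D(V)={2,3,4,5}: X {1,3,4,5}->{1,3}; U {2,3,5}->{2,3}; V {2,3,4,5}->{3,4,5}
Constraint 3 (U != X) on D(U)={2,3} D(X)={1,3}: no change
So after constraint 3: D(X) = {1,3}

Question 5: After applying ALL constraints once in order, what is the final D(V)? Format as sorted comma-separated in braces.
Constraint 1 (V != X) on D(V)={2,3,4,5} D(X)={1,3,4,5}: no change
Constraint 2 (X + U = V) on D(X)={1,3,4,5} D(U)={2,3,5} D(V)={2,3,4,5}: X {1,3,4,5}->{1,3}; U {2,3,5}->{2,3}; V {2,3,4,5}->{3,4,5}
Constraint 3 (U != X) on D(U)={2,3} D(X)={1,3}: no change
Constraint 4 (U < X) on D(U)={2,3} D(X)={1,3}: U {2,3}->{2}; X {1,3}->{3}
So after all 4 constraints: D(V) = {3,4,5}

Answer: {3,4,5}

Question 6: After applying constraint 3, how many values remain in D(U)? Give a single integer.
Constraint 1 (V != X) on D(V)={2,3,4,5} D(X)={1,3,4,5}: no change
Constraint 2 (X + U = V) on D(X)={1,3,4,5} D(U)={2,3,5} D(V)={2,3,4,5}: X {1,3,4,5}->{1,3}; U {2,3,5}->{2,3}; V {2,3,4,5}->{3,4,5}
Constraint 3 (U != X) on D(U)={2,3} D(X)={1,3}: no change
So after constraint 3: D(U)={2,3}, size = 2

Answer: 2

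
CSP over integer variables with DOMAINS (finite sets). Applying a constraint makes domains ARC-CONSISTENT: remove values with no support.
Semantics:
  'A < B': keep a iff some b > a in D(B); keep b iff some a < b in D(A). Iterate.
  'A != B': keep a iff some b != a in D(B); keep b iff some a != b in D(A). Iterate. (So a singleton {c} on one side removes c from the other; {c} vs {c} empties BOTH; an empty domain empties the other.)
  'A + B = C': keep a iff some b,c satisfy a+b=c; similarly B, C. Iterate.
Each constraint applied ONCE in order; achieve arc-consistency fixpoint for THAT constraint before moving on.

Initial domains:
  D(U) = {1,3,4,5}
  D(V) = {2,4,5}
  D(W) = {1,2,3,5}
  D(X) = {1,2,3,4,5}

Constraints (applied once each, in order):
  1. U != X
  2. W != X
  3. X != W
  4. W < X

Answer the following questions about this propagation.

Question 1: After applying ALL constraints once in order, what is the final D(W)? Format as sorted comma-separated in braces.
Constraint 1 (U != X) on D(U)={1,3,4,5} D(X)={1,2,3,4,5}: no change
Constraint 2 (W != X) on D(W)={1,2,3,5} D(X)={1,2,3,4,5}: no change
Constraint 3 (X != W) on D(X)={1,2,3,4,5} D(W)={1,2,3,5}: no change
Constraint 4 (W < X) on D(W)={1,2,3,5} D(X)={1,2,3,4,5}: W {1,2,3,5}->{1,2,3}; X {1,2,3,4,5}->{2,3,4,5}
So after all 4 constraints: D(W) = {1,2,3}

Answer: {1,2,3}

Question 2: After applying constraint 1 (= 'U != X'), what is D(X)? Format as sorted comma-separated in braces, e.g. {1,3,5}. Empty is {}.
Answer: {1,2,3,4,5}

Derivation:
Constraint 1 (U != X) on D(U)={1,3,4,5} D(X)={1,2,3,4,5}: no change
So after constraint 1: D(X) = {1,2,3,4,5}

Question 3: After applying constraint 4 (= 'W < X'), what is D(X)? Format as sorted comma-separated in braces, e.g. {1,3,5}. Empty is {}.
Constraint 1 (U != X) on D(U)={1,3,4,5} D(X)={1,2,3,4,5}: no change
Constraint 2 (W != X) on D(W)={1,2,3,5} D(X)={1,2,3,4,5}: no change
Constraint 3 (X != W) on D(X)={1,2,3,4,5} D(W)={1,2,3,5}: no change
Constraint 4 (W < X) on D(W)={1,2,3,5} D(X)={1,2,3,4,5}: W {1,2,3,5}->{1,2,3}; X {1,2,3,4,5}->{2,3,4,5}
So after constraint 4: D(X) = {2,3,4,5}

Answer: {2,3,4,5}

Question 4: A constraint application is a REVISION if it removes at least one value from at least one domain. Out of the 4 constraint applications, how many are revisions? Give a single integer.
Constraint 1 (U != X) on D(U)={1,3,4,5} D(X)={1,2,3,4,5}: no change => not a revision
Constraint 2 (W != X) on D(W)={1,2,3,5} D(X)={1,2,3,4,5}: no change => not a revision
Constraint 3 (X != W) on D(X)={1,2,3,4,5} D(W)={1,2,3,5}: no change => not a revision
Constraint 4 (W < X) on D(W)={1,2,3,5} D(X)={1,2,3,4,5}: W {1,2,3,5}->{1,2,3}; X {1,2,3,4,5}->{2,3,4,5} => REVISION
Total revisions = 1

Answer: 1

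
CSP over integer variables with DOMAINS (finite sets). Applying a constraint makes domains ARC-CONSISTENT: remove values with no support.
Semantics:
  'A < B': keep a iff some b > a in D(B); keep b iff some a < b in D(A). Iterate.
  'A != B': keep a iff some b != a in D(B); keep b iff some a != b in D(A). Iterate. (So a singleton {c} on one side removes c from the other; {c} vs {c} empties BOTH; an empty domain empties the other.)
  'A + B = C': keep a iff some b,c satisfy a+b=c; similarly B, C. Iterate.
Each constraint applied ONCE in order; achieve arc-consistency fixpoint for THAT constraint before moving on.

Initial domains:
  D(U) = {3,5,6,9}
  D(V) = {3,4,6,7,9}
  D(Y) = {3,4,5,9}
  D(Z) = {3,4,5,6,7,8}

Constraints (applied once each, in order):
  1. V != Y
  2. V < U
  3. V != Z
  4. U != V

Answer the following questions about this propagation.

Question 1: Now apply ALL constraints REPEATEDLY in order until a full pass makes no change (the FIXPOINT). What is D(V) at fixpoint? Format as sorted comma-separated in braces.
Answer: {3,4,6,7}

Derivation:
pass 0 (initial): D(V)={3,4,6,7,9}
pass 1: U {3,5,6,9}->{5,6,9}; V {3,4,6,7,9}->{3,4,6,7}
pass 2: no change
Fixpoint after 2 passes: D(V) = {3,4,6,7}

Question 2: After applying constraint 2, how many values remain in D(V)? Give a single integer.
Answer: 4

Derivation:
Constraint 1 (V != Y) on D(V)={3,4,6,7,9} D(Y)={3,4,5,9}: no change
Constraint 2 (V < U) on D(V)={3,4,6,7,9} D(U)={3,5,6,9}: V {3,4,6,7,9}->{3,4,6,7}; U {3,5,6,9}->{5,6,9}
So after constraint 2: D(V)={3,4,6,7}, size = 4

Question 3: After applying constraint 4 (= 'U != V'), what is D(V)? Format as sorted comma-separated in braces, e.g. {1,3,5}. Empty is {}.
Constraint 1 (V != Y) on D(V)={3,4,6,7,9} D(Y)={3,4,5,9}: no change
Constraint 2 (V < U) on D(V)={3,4,6,7,9} D(U)={3,5,6,9}: V {3,4,6,7,9}->{3,4,6,7}; U {3,5,6,9}->{5,6,9}
Constraint 3 (V != Z) on D(V)={3,4,6,7} D(Z)={3,4,5,6,7,8}: no change
Constraint 4 (U != V) on D(U)={5,6,9} D(V)={3,4,6,7}: no change
So after constraint 4: D(V) = {3,4,6,7}

Answer: {3,4,6,7}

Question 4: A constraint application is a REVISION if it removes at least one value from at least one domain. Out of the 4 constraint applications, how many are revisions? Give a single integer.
Constraint 1 (V != Y) on D(V)={3,4,6,7,9} D(Y)={3,4,5,9}: no change => not a revision
Constraint 2 (V < U) on D(V)={3,4,6,7,9} D(U)={3,5,6,9}: V {3,4,6,7,9}->{3,4,6,7}; U {3,5,6,9}->{5,6,9} => REVISION
Constraint 3 (V != Z) on D(V)={3,4,6,7} D(Z)={3,4,5,6,7,8}: no change => not a revision
Constraint 4 (U != V) on D(U)={5,6,9} D(V)={3,4,6,7}: no change => not a revision
Total revisions = 1

Answer: 1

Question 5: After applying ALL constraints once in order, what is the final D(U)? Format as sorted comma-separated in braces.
Constraint 1 (V != Y) on D(V)={3,4,6,7,9} D(Y)={3,4,5,9}: no change
Constraint 2 (V < U) on D(V)={3,4,6,7,9} D(U)={3,5,6,9}: V {3,4,6,7,9}->{3,4,6,7}; U {3,5,6,9}->{5,6,9}
Constraint 3 (V != Z) on D(V)={3,4,6,7} D(Z)={3,4,5,6,7,8}: no change
Constraint 4 (U != V) on D(U)={5,6,9} D(V)={3,4,6,7}: no change
So after all 4 constraints: D(U) = {5,6,9}

Answer: {5,6,9}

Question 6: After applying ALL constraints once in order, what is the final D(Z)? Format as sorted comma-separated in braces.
Answer: {3,4,5,6,7,8}

Derivation:
Constraint 1 (V != Y) on D(V)={3,4,6,7,9} D(Y)={3,4,5,9}: no change
Constraint 2 (V < U) on D(V)={3,4,6,7,9} D(U)={3,5,6,9}: V {3,4,6,7,9}->{3,4,6,7}; U {3,5,6,9}->{5,6,9}
Constraint 3 (V != Z) on D(V)={3,4,6,7} D(Z)={3,4,5,6,7,8}: no change
Constraint 4 (U != V) on D(U)={5,6,9} D(V)={3,4,6,7}: no change
So after all 4 constraints: D(Z) = {3,4,5,6,7,8}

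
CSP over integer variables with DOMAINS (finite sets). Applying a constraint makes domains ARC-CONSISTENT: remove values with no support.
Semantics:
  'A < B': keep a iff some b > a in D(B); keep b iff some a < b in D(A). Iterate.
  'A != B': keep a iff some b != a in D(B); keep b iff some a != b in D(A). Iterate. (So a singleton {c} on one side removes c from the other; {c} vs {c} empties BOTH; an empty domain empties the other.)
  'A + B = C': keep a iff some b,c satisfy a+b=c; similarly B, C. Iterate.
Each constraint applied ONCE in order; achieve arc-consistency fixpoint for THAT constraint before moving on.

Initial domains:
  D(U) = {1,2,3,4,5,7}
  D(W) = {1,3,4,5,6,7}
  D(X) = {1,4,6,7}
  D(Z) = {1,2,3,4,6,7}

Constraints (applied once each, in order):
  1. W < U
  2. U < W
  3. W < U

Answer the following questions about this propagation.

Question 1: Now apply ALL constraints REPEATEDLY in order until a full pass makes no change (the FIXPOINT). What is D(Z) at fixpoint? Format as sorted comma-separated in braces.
Answer: {1,2,3,4,6,7}

Derivation:
pass 0 (initial): D(Z)={1,2,3,4,6,7}
pass 1: U {1,2,3,4,5,7}->{4,5}; W {1,3,4,5,6,7}->{3,4}
pass 2: U {4,5}->{}; W {3,4}->{}
pass 3: no change
Fixpoint after 3 passes: D(Z) = {1,2,3,4,6,7}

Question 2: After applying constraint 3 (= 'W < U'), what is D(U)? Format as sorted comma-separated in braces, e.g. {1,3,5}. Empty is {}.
Answer: {4,5}

Derivation:
Constraint 1 (W < U) on D(W)={1,3,4,5,6,7} D(U)={1,2,3,4,5,7}: W {1,3,4,5,6,7}->{1,3,4,5,6}; U {1,2,3,4,5,7}->{2,3,4,5,7}
Constraint 2 (U < W) on D(U)={2,3,4,5,7} D(W)={1,3,4,5,6}: U {2,3,4,5,7}->{2,3,4,5}; W {1,3,4,5,6}->{3,4,5,6}
Constraint 3 (W < U) on D(W)={3,4,5,6} D(U)={2,3,4,5}: W {3,4,5,6}->{3,4}; U {2,3,4,5}->{4,5}
So after constraint 3: D(U) = {4,5}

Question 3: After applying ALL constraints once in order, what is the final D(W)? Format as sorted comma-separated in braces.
Answer: {3,4}

Derivation:
Constraint 1 (W < U) on D(W)={1,3,4,5,6,7} D(U)={1,2,3,4,5,7}: W {1,3,4,5,6,7}->{1,3,4,5,6}; U {1,2,3,4,5,7}->{2,3,4,5,7}
Constraint 2 (U < W) on D(U)={2,3,4,5,7} D(W)={1,3,4,5,6}: U {2,3,4,5,7}->{2,3,4,5}; W {1,3,4,5,6}->{3,4,5,6}
Constraint 3 (W < U) on D(W)={3,4,5,6} D(U)={2,3,4,5}: W {3,4,5,6}->{3,4}; U {2,3,4,5}->{4,5}
So after all 3 constraints: D(W) = {3,4}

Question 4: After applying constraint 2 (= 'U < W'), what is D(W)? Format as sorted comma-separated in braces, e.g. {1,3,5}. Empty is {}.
Constraint 1 (W < U) on D(W)={1,3,4,5,6,7} D(U)={1,2,3,4,5,7}: W {1,3,4,5,6,7}->{1,3,4,5,6}; U {1,2,3,4,5,7}->{2,3,4,5,7}
Constraint 2 (U < W) on D(U)={2,3,4,5,7} D(W)={1,3,4,5,6}: U {2,3,4,5,7}->{2,3,4,5}; W {1,3,4,5,6}->{3,4,5,6}
So after constraint 2: D(W) = {3,4,5,6}

Answer: {3,4,5,6}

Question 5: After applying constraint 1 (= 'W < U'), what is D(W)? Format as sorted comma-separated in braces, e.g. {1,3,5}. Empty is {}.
Constraint 1 (W < U) on D(W)={1,3,4,5,6,7} D(U)={1,2,3,4,5,7}: W {1,3,4,5,6,7}->{1,3,4,5,6}; U {1,2,3,4,5,7}->{2,3,4,5,7}
So after constraint 1: D(W) = {1,3,4,5,6}

Answer: {1,3,4,5,6}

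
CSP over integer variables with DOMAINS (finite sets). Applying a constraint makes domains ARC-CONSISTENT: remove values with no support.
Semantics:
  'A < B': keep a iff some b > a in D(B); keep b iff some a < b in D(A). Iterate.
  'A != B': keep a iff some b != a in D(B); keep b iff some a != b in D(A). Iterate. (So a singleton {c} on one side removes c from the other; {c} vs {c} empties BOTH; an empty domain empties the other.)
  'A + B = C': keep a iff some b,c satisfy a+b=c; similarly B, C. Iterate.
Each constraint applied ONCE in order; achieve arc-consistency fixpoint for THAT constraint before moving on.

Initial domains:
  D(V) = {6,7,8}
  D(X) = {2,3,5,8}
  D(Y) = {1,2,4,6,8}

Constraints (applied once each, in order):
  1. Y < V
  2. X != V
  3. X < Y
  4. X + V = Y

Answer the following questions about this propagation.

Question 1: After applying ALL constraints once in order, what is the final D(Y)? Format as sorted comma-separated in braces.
Constraint 1 (Y < V) on D(Y)={1,2,4,6,8} D(V)={6,7,8}: Y {1,2,4,6,8}->{1,2,4,6}
Constraint 2 (X != V) on D(X)={2,3,5,8} D(V)={6,7,8}: no change
Constraint 3 (X < Y) on D(X)={2,3,5,8} D(Y)={1,2,4,6}: X {2,3,5,8}->{2,3,5}; Y {1,2,4,6}->{4,6}
Constraint 4 (X + V = Y) on D(X)={2,3,5} D(V)={6,7,8} D(Y)={4,6}: X {2,3,5}->{}; V {6,7,8}->{}; Y {4,6}->{}
So after all 4 constraints: D(Y) = {}

Answer: {}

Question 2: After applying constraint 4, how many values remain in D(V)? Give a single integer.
Answer: 0

Derivation:
Constraint 1 (Y < V) on D(Y)={1,2,4,6,8} D(V)={6,7,8}: Y {1,2,4,6,8}->{1,2,4,6}
Constraint 2 (X != V) on D(X)={2,3,5,8} D(V)={6,7,8}: no change
Constraint 3 (X < Y) on D(X)={2,3,5,8} D(Y)={1,2,4,6}: X {2,3,5,8}->{2,3,5}; Y {1,2,4,6}->{4,6}
Constraint 4 (X + V = Y) on D(X)={2,3,5} D(V)={6,7,8} D(Y)={4,6}: X {2,3,5}->{}; V {6,7,8}->{}; Y {4,6}->{}
So after constraint 4: D(V)={}, size = 0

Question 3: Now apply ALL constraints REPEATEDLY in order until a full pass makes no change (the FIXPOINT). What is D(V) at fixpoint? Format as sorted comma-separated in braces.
pass 0 (initial): D(V)={6,7,8}
pass 1: V {6,7,8}->{}; X {2,3,5,8}->{}; Y {1,2,4,6,8}->{}
pass 2: no change
Fixpoint after 2 passes: D(V) = {}

Answer: {}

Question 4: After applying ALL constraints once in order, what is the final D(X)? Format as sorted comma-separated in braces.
Answer: {}

Derivation:
Constraint 1 (Y < V) on D(Y)={1,2,4,6,8} D(V)={6,7,8}: Y {1,2,4,6,8}->{1,2,4,6}
Constraint 2 (X != V) on D(X)={2,3,5,8} D(V)={6,7,8}: no change
Constraint 3 (X < Y) on D(X)={2,3,5,8} D(Y)={1,2,4,6}: X {2,3,5,8}->{2,3,5}; Y {1,2,4,6}->{4,6}
Constraint 4 (X + V = Y) on D(X)={2,3,5} D(V)={6,7,8} D(Y)={4,6}: X {2,3,5}->{}; V {6,7,8}->{}; Y {4,6}->{}
So after all 4 constraints: D(X) = {}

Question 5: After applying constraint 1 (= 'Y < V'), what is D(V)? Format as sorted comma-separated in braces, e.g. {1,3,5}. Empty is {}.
Answer: {6,7,8}

Derivation:
Constraint 1 (Y < V) on D(Y)={1,2,4,6,8} D(V)={6,7,8}: Y {1,2,4,6,8}->{1,2,4,6}
So after constraint 1: D(V) = {6,7,8}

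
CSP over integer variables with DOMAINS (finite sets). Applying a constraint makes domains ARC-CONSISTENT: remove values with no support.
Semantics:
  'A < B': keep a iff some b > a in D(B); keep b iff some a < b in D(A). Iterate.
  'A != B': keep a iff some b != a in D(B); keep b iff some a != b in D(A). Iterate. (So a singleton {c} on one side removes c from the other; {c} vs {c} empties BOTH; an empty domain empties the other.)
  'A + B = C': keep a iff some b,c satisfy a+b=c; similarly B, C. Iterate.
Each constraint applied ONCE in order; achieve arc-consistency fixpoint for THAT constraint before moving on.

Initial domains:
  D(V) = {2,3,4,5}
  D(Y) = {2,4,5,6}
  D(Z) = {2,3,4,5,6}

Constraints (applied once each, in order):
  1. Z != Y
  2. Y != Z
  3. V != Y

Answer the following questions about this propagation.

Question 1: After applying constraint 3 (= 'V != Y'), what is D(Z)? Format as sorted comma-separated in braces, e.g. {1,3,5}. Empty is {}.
Constraint 1 (Z != Y) on D(Z)={2,3,4,5,6} D(Y)={2,4,5,6}: no change
Constraint 2 (Y != Z) on D(Y)={2,4,5,6} D(Z)={2,3,4,5,6}: no change
Constraint 3 (V != Y) on D(V)={2,3,4,5} D(Y)={2,4,5,6}: no change
So after constraint 3: D(Z) = {2,3,4,5,6}

Answer: {2,3,4,5,6}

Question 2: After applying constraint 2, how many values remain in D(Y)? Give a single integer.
Constraint 1 (Z != Y) on D(Z)={2,3,4,5,6} D(Y)={2,4,5,6}: no change
Constraint 2 (Y != Z) on D(Y)={2,4,5,6} D(Z)={2,3,4,5,6}: no change
So after constraint 2: D(Y)={2,4,5,6}, size = 4

Answer: 4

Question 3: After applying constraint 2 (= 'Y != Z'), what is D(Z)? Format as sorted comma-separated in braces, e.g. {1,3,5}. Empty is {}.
Constraint 1 (Z != Y) on D(Z)={2,3,4,5,6} D(Y)={2,4,5,6}: no change
Constraint 2 (Y != Z) on D(Y)={2,4,5,6} D(Z)={2,3,4,5,6}: no change
So after constraint 2: D(Z) = {2,3,4,5,6}

Answer: {2,3,4,5,6}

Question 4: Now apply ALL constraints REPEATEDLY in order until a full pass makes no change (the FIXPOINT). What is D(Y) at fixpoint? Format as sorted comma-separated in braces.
pass 0 (initial): D(Y)={2,4,5,6}
pass 1: no change
Fixpoint after 1 passes: D(Y) = {2,4,5,6}

Answer: {2,4,5,6}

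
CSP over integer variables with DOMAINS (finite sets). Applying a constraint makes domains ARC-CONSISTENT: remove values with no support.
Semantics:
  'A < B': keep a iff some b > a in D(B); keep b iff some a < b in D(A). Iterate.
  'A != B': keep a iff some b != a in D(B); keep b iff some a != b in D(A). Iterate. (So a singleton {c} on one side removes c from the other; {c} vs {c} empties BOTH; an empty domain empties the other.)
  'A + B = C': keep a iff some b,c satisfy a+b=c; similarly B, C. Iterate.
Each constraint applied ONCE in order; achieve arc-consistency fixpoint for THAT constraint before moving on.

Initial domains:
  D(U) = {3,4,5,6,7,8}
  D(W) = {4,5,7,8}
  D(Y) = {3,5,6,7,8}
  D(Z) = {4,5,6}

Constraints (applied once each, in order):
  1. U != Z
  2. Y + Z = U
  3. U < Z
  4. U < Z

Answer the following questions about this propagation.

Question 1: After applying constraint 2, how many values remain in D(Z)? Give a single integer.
Constraint 1 (U != Z) on D(U)={3,4,5,6,7,8} D(Z)={4,5,6}: no change
Constraint 2 (Y + Z = U) on D(Y)={3,5,6,7,8} D(Z)={4,5,6} D(U)={3,4,5,6,7,8}: Y {3,5,6,7,8}->{3}; Z {4,5,6}->{4,5}; U {3,4,5,6,7,8}->{7,8}
So after constraint 2: D(Z)={4,5}, size = 2

Answer: 2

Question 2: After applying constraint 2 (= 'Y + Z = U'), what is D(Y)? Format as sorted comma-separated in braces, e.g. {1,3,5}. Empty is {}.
Answer: {3}

Derivation:
Constraint 1 (U != Z) on D(U)={3,4,5,6,7,8} D(Z)={4,5,6}: no change
Constraint 2 (Y + Z = U) on D(Y)={3,5,6,7,8} D(Z)={4,5,6} D(U)={3,4,5,6,7,8}: Y {3,5,6,7,8}->{3}; Z {4,5,6}->{4,5}; U {3,4,5,6,7,8}->{7,8}
So after constraint 2: D(Y) = {3}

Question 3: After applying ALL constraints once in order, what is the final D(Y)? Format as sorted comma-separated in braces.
Constraint 1 (U != Z) on D(U)={3,4,5,6,7,8} D(Z)={4,5,6}: no change
Constraint 2 (Y + Z = U) on D(Y)={3,5,6,7,8} D(Z)={4,5,6} D(U)={3,4,5,6,7,8}: Y {3,5,6,7,8}->{3}; Z {4,5,6}->{4,5}; U {3,4,5,6,7,8}->{7,8}
Constraint 3 (U < Z) on D(U)={7,8} D(Z)={4,5}: U {7,8}->{}; Z {4,5}->{}
Constraint 4 (U < Z) on D(U)={} D(Z)={}: no change
So after all 4 constraints: D(Y) = {3}

Answer: {3}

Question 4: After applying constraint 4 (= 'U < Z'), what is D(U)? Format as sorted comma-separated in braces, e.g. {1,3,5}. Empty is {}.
Answer: {}

Derivation:
Constraint 1 (U != Z) on D(U)={3,4,5,6,7,8} D(Z)={4,5,6}: no change
Constraint 2 (Y + Z = U) on D(Y)={3,5,6,7,8} D(Z)={4,5,6} D(U)={3,4,5,6,7,8}: Y {3,5,6,7,8}->{3}; Z {4,5,6}->{4,5}; U {3,4,5,6,7,8}->{7,8}
Constraint 3 (U < Z) on D(U)={7,8} D(Z)={4,5}: U {7,8}->{}; Z {4,5}->{}
Constraint 4 (U < Z) on D(U)={} D(Z)={}: no change
So after constraint 4: D(U) = {}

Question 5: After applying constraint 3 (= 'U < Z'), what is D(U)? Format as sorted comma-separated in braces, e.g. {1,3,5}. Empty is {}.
Constraint 1 (U != Z) on D(U)={3,4,5,6,7,8} D(Z)={4,5,6}: no change
Constraint 2 (Y + Z = U) on D(Y)={3,5,6,7,8} D(Z)={4,5,6} D(U)={3,4,5,6,7,8}: Y {3,5,6,7,8}->{3}; Z {4,5,6}->{4,5}; U {3,4,5,6,7,8}->{7,8}
Constraint 3 (U < Z) on D(U)={7,8} D(Z)={4,5}: U {7,8}->{}; Z {4,5}->{}
So after constraint 3: D(U) = {}

Answer: {}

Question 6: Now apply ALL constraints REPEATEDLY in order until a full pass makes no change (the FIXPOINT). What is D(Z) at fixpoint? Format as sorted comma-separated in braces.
Answer: {}

Derivation:
pass 0 (initial): D(Z)={4,5,6}
pass 1: U {3,4,5,6,7,8}->{}; Y {3,5,6,7,8}->{3}; Z {4,5,6}->{}
pass 2: Y {3}->{}
pass 3: no change
Fixpoint after 3 passes: D(Z) = {}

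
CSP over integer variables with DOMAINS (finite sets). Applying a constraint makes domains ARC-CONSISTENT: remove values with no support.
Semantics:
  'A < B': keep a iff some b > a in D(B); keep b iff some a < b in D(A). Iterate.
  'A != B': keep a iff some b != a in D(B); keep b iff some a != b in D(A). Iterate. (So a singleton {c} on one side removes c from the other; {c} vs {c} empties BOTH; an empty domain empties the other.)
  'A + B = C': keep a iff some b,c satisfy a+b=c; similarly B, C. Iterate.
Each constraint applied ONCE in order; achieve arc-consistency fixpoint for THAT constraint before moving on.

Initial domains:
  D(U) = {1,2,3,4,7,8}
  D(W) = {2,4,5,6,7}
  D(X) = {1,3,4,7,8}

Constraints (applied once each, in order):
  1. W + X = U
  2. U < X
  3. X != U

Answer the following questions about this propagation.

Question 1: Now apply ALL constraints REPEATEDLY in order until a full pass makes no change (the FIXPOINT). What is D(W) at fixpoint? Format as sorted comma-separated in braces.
Answer: {}

Derivation:
pass 0 (initial): D(W)={2,4,5,6,7}
pass 1: U {1,2,3,4,7,8}->{3}; X {1,3,4,7,8}->{4}
pass 2: U {3}->{}; W {2,4,5,6,7}->{}; X {4}->{}
pass 3: no change
Fixpoint after 3 passes: D(W) = {}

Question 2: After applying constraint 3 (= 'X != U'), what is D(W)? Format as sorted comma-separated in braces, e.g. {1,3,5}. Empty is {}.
Constraint 1 (W + X = U) on D(W)={2,4,5,6,7} D(X)={1,3,4,7,8} D(U)={1,2,3,4,7,8}: X {1,3,4,7,8}->{1,3,4}; U {1,2,3,4,7,8}->{3,7,8}
Constraint 2 (U < X) on D(U)={3,7,8} D(X)={1,3,4}: U {3,7,8}->{3}; X {1,3,4}->{4}
Constraint 3 (X != U) on D(X)={4} D(U)={3}: no change
So after constraint 3: D(W) = {2,4,5,6,7}

Answer: {2,4,5,6,7}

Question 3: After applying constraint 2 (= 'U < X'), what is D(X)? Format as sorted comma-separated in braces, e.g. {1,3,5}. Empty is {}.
Answer: {4}

Derivation:
Constraint 1 (W + X = U) on D(W)={2,4,5,6,7} D(X)={1,3,4,7,8} D(U)={1,2,3,4,7,8}: X {1,3,4,7,8}->{1,3,4}; U {1,2,3,4,7,8}->{3,7,8}
Constraint 2 (U < X) on D(U)={3,7,8} D(X)={1,3,4}: U {3,7,8}->{3}; X {1,3,4}->{4}
So after constraint 2: D(X) = {4}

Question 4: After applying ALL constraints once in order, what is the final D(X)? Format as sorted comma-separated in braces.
Answer: {4}

Derivation:
Constraint 1 (W + X = U) on D(W)={2,4,5,6,7} D(X)={1,3,4,7,8} D(U)={1,2,3,4,7,8}: X {1,3,4,7,8}->{1,3,4}; U {1,2,3,4,7,8}->{3,7,8}
Constraint 2 (U < X) on D(U)={3,7,8} D(X)={1,3,4}: U {3,7,8}->{3}; X {1,3,4}->{4}
Constraint 3 (X != U) on D(X)={4} D(U)={3}: no change
So after all 3 constraints: D(X) = {4}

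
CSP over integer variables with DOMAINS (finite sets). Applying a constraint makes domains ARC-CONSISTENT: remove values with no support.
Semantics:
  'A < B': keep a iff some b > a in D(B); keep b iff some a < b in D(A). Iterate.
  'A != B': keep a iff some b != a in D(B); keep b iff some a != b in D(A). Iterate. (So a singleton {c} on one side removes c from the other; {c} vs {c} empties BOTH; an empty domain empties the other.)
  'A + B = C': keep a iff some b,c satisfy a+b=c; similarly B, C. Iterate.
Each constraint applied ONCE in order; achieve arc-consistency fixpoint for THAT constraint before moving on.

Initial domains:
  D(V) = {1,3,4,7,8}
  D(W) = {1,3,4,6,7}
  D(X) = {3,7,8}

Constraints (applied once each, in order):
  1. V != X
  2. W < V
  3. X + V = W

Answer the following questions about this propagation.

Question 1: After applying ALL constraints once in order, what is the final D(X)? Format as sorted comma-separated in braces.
Constraint 1 (V != X) on D(V)={1,3,4,7,8} D(X)={3,7,8}: no change
Constraint 2 (W < V) on D(W)={1,3,4,6,7} D(V)={1,3,4,7,8}: V {1,3,4,7,8}->{3,4,7,8}
Constraint 3 (X + V = W) on D(X)={3,7,8} D(V)={3,4,7,8} D(W)={1,3,4,6,7}: X {3,7,8}->{3}; V {3,4,7,8}->{3,4}; W {1,3,4,6,7}->{6,7}
So after all 3 constraints: D(X) = {3}

Answer: {3}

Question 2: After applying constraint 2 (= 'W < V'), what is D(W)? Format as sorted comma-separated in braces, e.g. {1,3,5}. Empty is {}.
Constraint 1 (V != X) on D(V)={1,3,4,7,8} D(X)={3,7,8}: no change
Constraint 2 (W < V) on D(W)={1,3,4,6,7} D(V)={1,3,4,7,8}: V {1,3,4,7,8}->{3,4,7,8}
So after constraint 2: D(W) = {1,3,4,6,7}

Answer: {1,3,4,6,7}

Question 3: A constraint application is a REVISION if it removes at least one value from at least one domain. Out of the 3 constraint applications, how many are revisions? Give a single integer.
Constraint 1 (V != X) on D(V)={1,3,4,7,8} D(X)={3,7,8}: no change => not a revision
Constraint 2 (W < V) on D(W)={1,3,4,6,7} D(V)={1,3,4,7,8}: V {1,3,4,7,8}->{3,4,7,8} => REVISION
Constraint 3 (X + V = W) on D(X)={3,7,8} D(V)={3,4,7,8} D(W)={1,3,4,6,7}: X {3,7,8}->{3}; V {3,4,7,8}->{3,4}; W {1,3,4,6,7}->{6,7} => REVISION
Total revisions = 2

Answer: 2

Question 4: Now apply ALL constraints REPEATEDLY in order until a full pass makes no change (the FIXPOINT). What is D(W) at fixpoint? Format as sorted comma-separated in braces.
pass 0 (initial): D(W)={1,3,4,6,7}
pass 1: V {1,3,4,7,8}->{3,4}; W {1,3,4,6,7}->{6,7}; X {3,7,8}->{3}
pass 2: V {3,4}->{}; W {6,7}->{}; X {3}->{}
pass 3: no change
Fixpoint after 3 passes: D(W) = {}

Answer: {}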